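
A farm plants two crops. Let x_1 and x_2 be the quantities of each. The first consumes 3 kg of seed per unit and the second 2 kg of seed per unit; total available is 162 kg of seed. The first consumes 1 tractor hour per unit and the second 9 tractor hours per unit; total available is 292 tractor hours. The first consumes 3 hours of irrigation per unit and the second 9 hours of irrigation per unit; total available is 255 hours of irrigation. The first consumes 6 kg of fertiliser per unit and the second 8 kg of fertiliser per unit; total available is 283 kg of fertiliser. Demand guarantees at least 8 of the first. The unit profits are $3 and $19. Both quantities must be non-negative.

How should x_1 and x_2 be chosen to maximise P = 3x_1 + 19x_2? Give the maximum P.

Vertices and P = 3x_1 + 19x_2:
  (283/6, 0) → P = 283/2
  (8, 0) → P = 24
  (169/10, 227/10) → P = 482
  (8, 77/3) → P = 1535/3

The optimum lies where 3x_1 + 9x_2 = 255 and x_1 = 8.
Solving simultaneously gives x_1 = 8, x_2 = 77/3.

x_1 = 8, x_2 = 77/3, maximum P = 1535/3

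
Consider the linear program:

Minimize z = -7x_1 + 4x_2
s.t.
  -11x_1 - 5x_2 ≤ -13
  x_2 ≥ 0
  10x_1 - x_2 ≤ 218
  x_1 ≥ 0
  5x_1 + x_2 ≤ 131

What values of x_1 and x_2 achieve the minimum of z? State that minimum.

Feasible corners and z = -7x_1 + 4x_2:
  (13/11, 0) → z = -91/11
  (0, 13/5) → z = 52/5
  (109/5, 0) → z = -763/5
  (349/15, 44/3) → z = -521/5
  (0, 131) → z = 524

At the optimal vertex, x_2 = 0 and 10x_1 - x_2 = 218.
Solving simultaneously gives x_1 = 109/5, x_2 = 0.

x_1 = 109/5, x_2 = 0, minimum z = -763/5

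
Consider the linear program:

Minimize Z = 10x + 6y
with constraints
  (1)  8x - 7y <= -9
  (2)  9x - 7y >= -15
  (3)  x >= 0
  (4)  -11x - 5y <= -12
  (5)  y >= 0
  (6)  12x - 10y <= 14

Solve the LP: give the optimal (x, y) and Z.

Vertices and Z = 10x + 6y:
  (1/3, 5/3) → Z = 40/3
  (47, 55) → Z = 800
  (9/122, 273/122) → Z = 864/61
The feasible region is unbounded (it extends along (7, 9), (5, 6)), but Z strictly increases along every unbounded feasible direction, so there is no improving ray and the minimum is attained at a vertex.

At the optimal vertex, 8x - 7y = -9 and -11x - 5y = -12.
Solving simultaneously gives x = 1/3, y = 5/3.

x = 1/3, y = 5/3, minimum Z = 40/3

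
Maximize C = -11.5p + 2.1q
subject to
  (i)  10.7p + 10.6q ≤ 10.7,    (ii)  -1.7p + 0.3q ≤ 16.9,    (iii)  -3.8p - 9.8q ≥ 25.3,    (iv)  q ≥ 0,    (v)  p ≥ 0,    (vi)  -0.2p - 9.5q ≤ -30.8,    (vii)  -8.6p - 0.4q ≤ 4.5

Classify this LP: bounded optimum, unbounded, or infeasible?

The boundaries -0.2p - 9.5q = -30.8 and -8.6p - 0.4q = 4.5 meet at (-5507/8162, 13289/4081), but that point violates 10.7p + 10.6q ≤ 10.7. Every candidate vertex is excluded by some other constraint, so the feasible region is empty.

infeasible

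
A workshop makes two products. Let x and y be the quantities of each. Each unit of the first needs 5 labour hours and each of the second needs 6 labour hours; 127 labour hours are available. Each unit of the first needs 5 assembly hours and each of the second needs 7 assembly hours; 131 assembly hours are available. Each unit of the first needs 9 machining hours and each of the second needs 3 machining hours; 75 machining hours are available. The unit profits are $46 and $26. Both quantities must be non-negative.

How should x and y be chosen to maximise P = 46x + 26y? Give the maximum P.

Feasible corners and P = 46x + 26y:
  (0, 0) → P = 0
  (0, 131/7) → P = 3406/7
  (25/3, 0) → P = 1150/3
  (11/4, 67/4) → P = 562

x = 11/4, y = 67/4, maximum P = 562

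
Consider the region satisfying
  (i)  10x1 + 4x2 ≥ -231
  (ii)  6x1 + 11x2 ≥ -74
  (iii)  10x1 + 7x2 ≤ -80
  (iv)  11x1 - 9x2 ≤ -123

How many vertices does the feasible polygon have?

Of the 6 pairwise boundary intersections, those satisfying every inequality are:
  (-2245/86, 323/43)
  (-1297/30, 151/3)
  (-2019/175, -76/175)
  (-1581/167, 350/167)

4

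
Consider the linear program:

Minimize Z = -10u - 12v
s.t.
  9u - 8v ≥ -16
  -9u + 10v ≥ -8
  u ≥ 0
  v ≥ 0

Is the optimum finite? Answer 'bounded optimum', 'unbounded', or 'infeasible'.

unbounded

From the feasible point (0, 2), moving in the direction (8, 9) keeps every constraint satisfied while Z decreases without bound.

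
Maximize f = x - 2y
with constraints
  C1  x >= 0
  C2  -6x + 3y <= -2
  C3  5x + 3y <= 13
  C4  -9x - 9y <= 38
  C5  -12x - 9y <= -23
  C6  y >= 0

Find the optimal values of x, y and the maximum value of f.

Extreme points and f = x - 2y:
  (15/11, 68/33) → f = -91/33
  (29/30, 19/15) → f = -47/30
  (13/5, 0) → f = 13/5
  (23/12, 0) → f = 23/12

x = 13/5, y = 0, maximum f = 13/5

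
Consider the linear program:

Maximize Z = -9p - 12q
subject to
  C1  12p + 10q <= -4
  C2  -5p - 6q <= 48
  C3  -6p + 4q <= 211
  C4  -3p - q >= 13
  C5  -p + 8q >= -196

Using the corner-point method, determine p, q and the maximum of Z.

p = -30/13, q = -79/13, maximum Z = 1218/13

Feasible corners and Z = -9p - 12q:
  (-1063/54, 209/9) → Z = -203/2
  (-7, 8) → Z = -33
  (-729/28, 767/56) → Z = 1959/28
  (-30/13, -79/13) → Z = 1218/13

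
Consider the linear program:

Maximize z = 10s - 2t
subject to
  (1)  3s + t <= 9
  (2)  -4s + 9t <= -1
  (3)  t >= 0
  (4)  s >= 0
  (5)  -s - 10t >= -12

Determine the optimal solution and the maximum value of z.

Corner points and z = 10s - 2t:
  (3, 0) → z = 30
  (78/29, 27/29) → z = 726/29
  (1/4, 0) → z = 5/2
  (118/49, 47/49) → z = 1086/49

The binding constraints are 3s + t = 9 and t = 0.
Solving simultaneously gives s = 3, t = 0.

s = 3, t = 0, maximum z = 30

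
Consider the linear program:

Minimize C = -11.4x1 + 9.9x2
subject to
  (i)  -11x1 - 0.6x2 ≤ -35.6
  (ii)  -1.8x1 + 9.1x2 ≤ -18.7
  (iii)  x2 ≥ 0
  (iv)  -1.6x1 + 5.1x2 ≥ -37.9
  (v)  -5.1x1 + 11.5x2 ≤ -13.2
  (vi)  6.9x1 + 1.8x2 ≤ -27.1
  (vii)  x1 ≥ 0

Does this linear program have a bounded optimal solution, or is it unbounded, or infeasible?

The boundaries -1.8x1 + 9.1x2 = -18.7 and x2 = 0 meet at (187/18, 0), but that point violates 6.9x1 + 1.8x2 ≤ -27.1. Every candidate vertex is excluded by some other constraint, so the feasible region is empty.

infeasible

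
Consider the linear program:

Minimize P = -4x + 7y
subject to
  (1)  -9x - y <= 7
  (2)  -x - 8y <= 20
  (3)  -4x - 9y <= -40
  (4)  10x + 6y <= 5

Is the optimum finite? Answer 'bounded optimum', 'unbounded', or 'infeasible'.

infeasible

The boundaries -9x - y = 7 and -x - 8y = 20 meet at (-36/71, -173/71), but that point violates -4x - 9y ≤ -40. Every candidate vertex is excluded by some other constraint, so the feasible region is empty.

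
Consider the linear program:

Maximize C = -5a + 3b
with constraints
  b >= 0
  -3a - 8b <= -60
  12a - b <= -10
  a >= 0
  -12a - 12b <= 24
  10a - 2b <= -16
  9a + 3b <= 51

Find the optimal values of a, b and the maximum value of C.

a = 0, b = 17, maximum C = 51

Vertices and C = -5a + 3b:
  (0, 10) → C = 30
  (7/15, 78/5) → C = 667/15
  (0, 17) → C = 51

At the optimal vertex, a = 0 and 9a + 3b = 51.
Solving simultaneously gives a = 0, b = 17.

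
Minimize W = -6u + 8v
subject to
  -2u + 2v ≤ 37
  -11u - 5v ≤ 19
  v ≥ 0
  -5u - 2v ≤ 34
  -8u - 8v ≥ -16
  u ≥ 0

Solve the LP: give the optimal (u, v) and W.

Feasible corners and W = -6u + 8v:
  (2, 0) → W = -12
  (0, 0) → W = 0
  (0, 2) → W = 16

At the optimal vertex, v = 0 and -8u - 8v = -16.
Solving simultaneously gives u = 2, v = 0.

u = 2, v = 0, minimum W = -12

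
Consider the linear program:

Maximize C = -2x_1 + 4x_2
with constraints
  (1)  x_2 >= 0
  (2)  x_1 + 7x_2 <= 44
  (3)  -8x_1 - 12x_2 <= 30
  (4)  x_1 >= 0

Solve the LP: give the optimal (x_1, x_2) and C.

x_1 = 0, x_2 = 44/7, maximum C = 176/7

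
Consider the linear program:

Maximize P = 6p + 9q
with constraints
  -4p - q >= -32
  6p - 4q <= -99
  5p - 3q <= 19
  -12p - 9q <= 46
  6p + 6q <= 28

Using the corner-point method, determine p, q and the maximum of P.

Feasible corners and P = 6p + 9q:
  (-1075/102, 152/17) → P = 293/17
  (-241/30, 127/10) → P = 661/10
  (-88/3, 34) → P = 130

p = -88/3, q = 34, maximum P = 130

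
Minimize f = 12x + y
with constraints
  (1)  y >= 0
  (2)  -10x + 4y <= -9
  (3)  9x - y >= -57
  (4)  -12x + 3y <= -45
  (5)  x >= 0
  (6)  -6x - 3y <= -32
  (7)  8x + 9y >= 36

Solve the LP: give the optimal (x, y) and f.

Vertices and f = 12x + y:
  (16/3, 0) → f = 64
  (17/2, 19) → f = 121
  (77/18, 19/9) → f = 481/9
The feasible region is unbounded (it extends along (2, 5), (1, 0)), but f strictly increases along every unbounded feasible direction, so there is no improving ray and the minimum is attained at a vertex.

At the optimal vertex, -12x + 3y = -45 and -6x - 3y = -32.
Solving simultaneously gives x = 77/18, y = 19/9.

x = 77/18, y = 19/9, minimum f = 481/9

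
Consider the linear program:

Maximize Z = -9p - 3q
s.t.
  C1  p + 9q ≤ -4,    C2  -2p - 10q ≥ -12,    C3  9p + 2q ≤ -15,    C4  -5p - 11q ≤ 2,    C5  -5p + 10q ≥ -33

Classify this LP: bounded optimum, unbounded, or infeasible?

The boundaries p + 9q = -4 and 9p + 2q = -15 meet at (-127/79, -21/79), but that point violates -5p - 11q ≤ 2. Every candidate vertex is excluded by some other constraint, so the feasible region is empty.

infeasible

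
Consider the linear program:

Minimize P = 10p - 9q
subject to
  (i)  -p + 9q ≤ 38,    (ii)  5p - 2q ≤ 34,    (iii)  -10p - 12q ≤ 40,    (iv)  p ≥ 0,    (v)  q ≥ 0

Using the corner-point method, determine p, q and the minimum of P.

Extreme points and P = 10p - 9q:
  (382/43, 224/43) → P = 1804/43
  (0, 38/9) → P = -38
  (34/5, 0) → P = 68
  (0, 0) → P = 0

p = 0, q = 38/9, minimum P = -38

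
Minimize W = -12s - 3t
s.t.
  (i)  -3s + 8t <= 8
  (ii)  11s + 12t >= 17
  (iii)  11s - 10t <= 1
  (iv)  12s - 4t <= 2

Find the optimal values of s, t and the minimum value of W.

s = 4/7, t = 17/14, minimum W = -21/2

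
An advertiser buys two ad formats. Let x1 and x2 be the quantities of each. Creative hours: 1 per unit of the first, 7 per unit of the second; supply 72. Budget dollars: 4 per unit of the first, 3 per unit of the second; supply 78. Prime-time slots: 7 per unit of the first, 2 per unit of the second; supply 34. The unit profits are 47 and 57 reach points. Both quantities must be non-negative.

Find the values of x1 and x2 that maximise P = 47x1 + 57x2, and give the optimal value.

x1 = 2, x2 = 10, maximum P = 664

Extreme points and P = 47x1 + 57x2:
  (0, 0) → P = 0
  (0, 72/7) → P = 4104/7
  (34/7, 0) → P = 1598/7
  (2, 10) → P = 664

At the optimal vertex, x1 + 7x2 = 72 and 7x1 + 2x2 = 34.
Solving simultaneously gives x1 = 2, x2 = 10.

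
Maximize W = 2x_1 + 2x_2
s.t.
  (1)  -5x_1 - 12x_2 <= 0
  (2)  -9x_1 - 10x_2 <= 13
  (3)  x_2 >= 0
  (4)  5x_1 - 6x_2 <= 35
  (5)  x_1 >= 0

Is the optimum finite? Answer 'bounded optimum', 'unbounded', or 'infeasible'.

From the feasible point (0, 0), moving in the direction (0, 1) keeps every constraint satisfied while W increases without bound.

unbounded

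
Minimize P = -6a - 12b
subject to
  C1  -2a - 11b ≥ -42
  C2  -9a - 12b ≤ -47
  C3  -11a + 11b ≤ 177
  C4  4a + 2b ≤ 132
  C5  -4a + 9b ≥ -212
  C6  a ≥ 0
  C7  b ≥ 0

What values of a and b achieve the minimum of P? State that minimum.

a = 21, b = 0, minimum P = -126

Extreme points and P = -6a - 12b:
  (13/75, 284/75) → P = -1162/25
  (21, 0) → P = -126
  (47/9, 0) → P = -94/3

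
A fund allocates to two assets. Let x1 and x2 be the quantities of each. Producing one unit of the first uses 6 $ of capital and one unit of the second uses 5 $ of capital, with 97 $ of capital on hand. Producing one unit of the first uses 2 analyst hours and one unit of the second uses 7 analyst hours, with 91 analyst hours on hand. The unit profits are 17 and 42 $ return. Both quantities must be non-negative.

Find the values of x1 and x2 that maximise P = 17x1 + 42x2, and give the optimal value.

Feasible corners and P = 17x1 + 42x2:
  (0, 0) → P = 0
  (0, 13) → P = 546
  (97/6, 0) → P = 1649/6
  (7, 11) → P = 581

x1 = 7, x2 = 11, maximum P = 581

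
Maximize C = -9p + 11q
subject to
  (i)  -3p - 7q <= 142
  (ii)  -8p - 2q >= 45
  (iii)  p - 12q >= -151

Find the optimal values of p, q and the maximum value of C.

p = -2761/43, q = 311/43, maximum C = 28270/43

The binding constraints are -3p - 7q = 142 and p - 12q = -151.
Solving simultaneously gives p = -2761/43, q = 311/43.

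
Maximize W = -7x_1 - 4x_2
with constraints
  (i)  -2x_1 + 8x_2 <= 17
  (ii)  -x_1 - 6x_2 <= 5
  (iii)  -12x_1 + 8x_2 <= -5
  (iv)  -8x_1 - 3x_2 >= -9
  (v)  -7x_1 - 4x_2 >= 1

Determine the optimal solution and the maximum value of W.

x_1 = -1/8, x_2 = -13/16, maximum W = 33/8

Vertices and W = -7x_1 - 4x_2:
  (-1/8, -13/16) → W = 33/8
  (7/19, -17/19) → W = 1
  (3/26, -47/104) → W = 1

The optimum lies where -x_1 - 6x_2 = 5 and -12x_1 + 8x_2 = -5.
Solving simultaneously gives x_1 = -1/8, x_2 = -13/16.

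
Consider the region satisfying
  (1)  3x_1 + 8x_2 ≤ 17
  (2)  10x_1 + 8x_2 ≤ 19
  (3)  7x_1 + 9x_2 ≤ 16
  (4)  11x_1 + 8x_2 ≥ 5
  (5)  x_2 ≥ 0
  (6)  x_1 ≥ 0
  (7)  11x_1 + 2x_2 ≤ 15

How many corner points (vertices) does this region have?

5

The feasible vertices (each the meet of two boundaries and inside every other half-plane) are:
  (0, 16/9)
  (103/85, 71/85)
  (5/11, 0)
  (0, 5/8)
  (15/11, 0)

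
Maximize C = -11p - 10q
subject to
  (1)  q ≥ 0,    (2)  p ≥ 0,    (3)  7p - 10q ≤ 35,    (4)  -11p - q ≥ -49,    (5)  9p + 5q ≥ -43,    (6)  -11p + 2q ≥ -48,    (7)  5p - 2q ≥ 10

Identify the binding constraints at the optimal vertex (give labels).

Extreme points and C = -11p - 10q:
  (48/11, 0) → C = -48
  (2, 0) → C = -22
  (146/33, 1/3) → C = -52
  (4, 5) → C = -94

The maximum is at (2, 0). Substituting into each constraint, equality holds for (1) and (7); the remaining constraints have slack.

(1) and (7)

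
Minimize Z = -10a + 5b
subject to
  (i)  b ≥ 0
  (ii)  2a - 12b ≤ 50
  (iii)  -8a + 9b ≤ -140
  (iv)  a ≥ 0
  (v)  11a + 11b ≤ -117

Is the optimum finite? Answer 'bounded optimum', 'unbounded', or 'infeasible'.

infeasible

The boundaries b = 0 and 2a - 12b = 50 meet at (25, 0), but that point violates 11a + 11b ≤ -117. Every candidate vertex is excluded by some other constraint, so the feasible region is empty.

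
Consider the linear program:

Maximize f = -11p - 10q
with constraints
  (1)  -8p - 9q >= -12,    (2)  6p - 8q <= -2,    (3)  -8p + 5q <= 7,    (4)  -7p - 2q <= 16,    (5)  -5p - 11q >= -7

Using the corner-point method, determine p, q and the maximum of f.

Extreme points and f = -11p - 10q:
  (-23/17, -13/17) → f = 383/17
  (17/53, 26/53) → f = -447/53
  (-42/113, 91/113) → f = -448/113

The optimum lies where 6p - 8q = -2 and -8p + 5q = 7.
Solving simultaneously gives p = -23/17, q = -13/17.

p = -23/17, q = -13/17, maximum f = 383/17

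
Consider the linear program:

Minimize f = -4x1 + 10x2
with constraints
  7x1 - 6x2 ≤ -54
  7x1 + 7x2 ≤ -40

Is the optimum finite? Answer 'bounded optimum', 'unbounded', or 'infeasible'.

unbounded

From the feasible point (-618/91, 14/13), moving in the direction (-6, -7) keeps every constraint satisfied while f decreases without bound.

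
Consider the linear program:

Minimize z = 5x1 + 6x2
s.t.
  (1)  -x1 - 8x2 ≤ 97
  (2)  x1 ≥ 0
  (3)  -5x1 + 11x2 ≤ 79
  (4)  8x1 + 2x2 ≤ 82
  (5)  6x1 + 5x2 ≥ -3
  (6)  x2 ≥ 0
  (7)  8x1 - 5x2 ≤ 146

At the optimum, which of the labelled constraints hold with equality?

(2) and (6)

Corner points and z = 5x1 + 6x2:
  (0, 79/11) → z = 474/11
  (0, 0) → z = 0
  (372/49, 521/49) → z = 4986/49
  (41/4, 0) → z = 205/4

The minimum is at (0, 0). Substituting into each constraint, equality holds for (2) and (6); the remaining constraints have slack.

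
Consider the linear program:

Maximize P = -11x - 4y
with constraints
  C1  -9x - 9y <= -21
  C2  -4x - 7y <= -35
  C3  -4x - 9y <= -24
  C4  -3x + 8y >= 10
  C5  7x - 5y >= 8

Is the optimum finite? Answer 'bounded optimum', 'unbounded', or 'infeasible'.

Feasible corners and P = -11x - 4y:
  (210/53, 145/53) → P = -2890/53
  (77/23, 71/23) → P = -1131/23
The feasible region has finitely many vertices and no improving ray; the maximum is -1131/23 at (77/23, 71/23).

bounded optimum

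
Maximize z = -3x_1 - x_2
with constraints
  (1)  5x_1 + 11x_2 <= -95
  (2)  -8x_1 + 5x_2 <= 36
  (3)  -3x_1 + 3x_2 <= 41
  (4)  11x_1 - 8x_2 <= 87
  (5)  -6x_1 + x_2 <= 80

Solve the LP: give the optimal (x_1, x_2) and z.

Vertices and z = -3x_1 - x_2:
  (-871/113, -580/113) → z = 3193/113
  (197/161, -1480/161) → z = 127/23
  (-182/11, -212/11) → z = 758/11
  (-727/37, -1402/37) → z = 3583/37

The binding constraints are 11x_1 - 8x_2 = 87 and -6x_1 + x_2 = 80.
Solving simultaneously gives x_1 = -727/37, x_2 = -1402/37.

x_1 = -727/37, x_2 = -1402/37, maximum z = 3583/37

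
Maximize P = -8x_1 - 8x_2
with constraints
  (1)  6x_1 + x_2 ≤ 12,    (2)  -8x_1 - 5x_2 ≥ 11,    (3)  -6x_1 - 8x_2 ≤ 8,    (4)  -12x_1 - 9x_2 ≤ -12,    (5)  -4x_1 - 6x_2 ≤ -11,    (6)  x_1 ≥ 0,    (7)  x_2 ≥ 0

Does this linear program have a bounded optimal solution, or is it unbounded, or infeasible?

The boundaries 6x_1 + x_2 = 12 and -4x_1 - 6x_2 = -11 meet at (61/32, 9/16), but that point violates -8x_1 - 5x_2 ≥ 11. Every candidate vertex is excluded by some other constraint, so the feasible region is empty.

infeasible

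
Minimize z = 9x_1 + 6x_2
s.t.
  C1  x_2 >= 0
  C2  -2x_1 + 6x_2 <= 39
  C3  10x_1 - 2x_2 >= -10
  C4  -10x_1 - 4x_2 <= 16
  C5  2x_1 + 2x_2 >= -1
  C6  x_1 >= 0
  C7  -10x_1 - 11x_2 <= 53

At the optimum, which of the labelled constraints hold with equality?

C1 and C6

Corner points and z = 9x_1 + 6x_2:
  (0, 0) → z = 0
  (9/28, 185/28) → z = 1191/28
  (0, 5) → z = 30
The feasible region is unbounded (it extends along (3, 1), (1, 0)), but z strictly increases along every unbounded feasible direction, so there is no improving ray and the minimum is attained at a vertex.

The minimum is at (0, 0). Substituting into each constraint, equality holds for C1 and C6; the remaining constraints have slack.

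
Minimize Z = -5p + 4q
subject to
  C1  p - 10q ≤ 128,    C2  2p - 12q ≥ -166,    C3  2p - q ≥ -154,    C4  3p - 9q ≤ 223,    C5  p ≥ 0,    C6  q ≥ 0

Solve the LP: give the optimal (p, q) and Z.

p = 695/3, q = 472/9, minimum Z = -8537/9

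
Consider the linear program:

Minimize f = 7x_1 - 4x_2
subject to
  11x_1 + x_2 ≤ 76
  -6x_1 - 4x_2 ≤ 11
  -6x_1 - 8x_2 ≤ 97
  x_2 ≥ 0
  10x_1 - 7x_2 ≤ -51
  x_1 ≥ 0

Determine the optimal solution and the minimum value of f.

At the optimal vertex, 11x_1 + x_2 = 76 and x_1 = 0.
Solving simultaneously gives x_1 = 0, x_2 = 76.

x_1 = 0, x_2 = 76, minimum f = -304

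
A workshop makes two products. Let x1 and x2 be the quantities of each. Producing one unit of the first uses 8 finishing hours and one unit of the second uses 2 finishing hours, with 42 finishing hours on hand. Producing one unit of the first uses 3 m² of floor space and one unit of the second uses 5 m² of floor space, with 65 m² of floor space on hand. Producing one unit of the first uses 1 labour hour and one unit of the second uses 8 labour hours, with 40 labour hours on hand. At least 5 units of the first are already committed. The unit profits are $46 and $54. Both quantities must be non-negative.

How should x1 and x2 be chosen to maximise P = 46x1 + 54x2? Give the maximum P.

Vertices and P = 46x1 + 54x2:
  (21/4, 0) → P = 483/2
  (5, 0) → P = 230
  (5, 1) → P = 284

The binding constraints are 8x1 + 2x2 = 42 and x1 = 5.
Solving simultaneously gives x1 = 5, x2 = 1.

x1 = 5, x2 = 1, maximum P = 284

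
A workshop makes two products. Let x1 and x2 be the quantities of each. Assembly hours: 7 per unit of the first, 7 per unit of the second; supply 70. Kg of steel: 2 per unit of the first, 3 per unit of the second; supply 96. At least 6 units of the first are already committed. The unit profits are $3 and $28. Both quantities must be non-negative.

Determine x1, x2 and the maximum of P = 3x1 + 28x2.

x1 = 6, x2 = 4, maximum P = 130

Feasible corners and P = 3x1 + 28x2:
  (10, 0) → P = 30
  (6, 0) → P = 18
  (6, 4) → P = 130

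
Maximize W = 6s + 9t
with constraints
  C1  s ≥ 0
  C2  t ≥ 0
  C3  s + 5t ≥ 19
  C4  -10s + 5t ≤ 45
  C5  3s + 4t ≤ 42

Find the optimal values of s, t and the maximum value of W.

Vertices and W = 6s + 9t:
  (0, 19/5) → W = 171/5
  (0, 9) → W = 81
  (134/11, 15/11) → W = 939/11
  (6/11, 111/11) → W = 1035/11

The binding constraints are -10s + 5t = 45 and 3s + 4t = 42.
Solving simultaneously gives s = 6/11, t = 111/11.

s = 6/11, t = 111/11, maximum W = 1035/11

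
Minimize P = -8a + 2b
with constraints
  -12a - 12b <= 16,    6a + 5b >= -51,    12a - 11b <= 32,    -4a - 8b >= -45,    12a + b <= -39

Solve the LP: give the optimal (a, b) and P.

The binding constraints are -12a - 12b = 16 and 12a + b = -39.
Solving simultaneously gives a = -113/33, b = 23/11.

a = -113/33, b = 23/11, minimum P = 1042/33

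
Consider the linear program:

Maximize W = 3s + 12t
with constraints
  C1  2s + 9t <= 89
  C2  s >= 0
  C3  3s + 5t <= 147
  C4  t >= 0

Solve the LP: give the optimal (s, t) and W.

The binding constraints are 2s + 9t = 89 and t = 0.
Solving simultaneously gives s = 89/2, t = 0.

s = 89/2, t = 0, maximum W = 267/2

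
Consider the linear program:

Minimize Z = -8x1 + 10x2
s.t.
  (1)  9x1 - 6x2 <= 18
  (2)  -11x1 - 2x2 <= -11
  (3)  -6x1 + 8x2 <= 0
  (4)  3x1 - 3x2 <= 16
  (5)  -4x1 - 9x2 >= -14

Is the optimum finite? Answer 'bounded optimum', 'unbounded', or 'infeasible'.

Corner points and Z = -8x1 + 10x2:
  (17/14, -33/28) → Z = -43/2
  (82/35, 18/35) → Z = -68/5
  (22/25, 33/50) → Z = -11/25
  (56/43, 42/43) → Z = -28/43
The feasible region has finitely many vertices and no improving ray; the minimum is -43/2 at (17/14, -33/28).

bounded optimum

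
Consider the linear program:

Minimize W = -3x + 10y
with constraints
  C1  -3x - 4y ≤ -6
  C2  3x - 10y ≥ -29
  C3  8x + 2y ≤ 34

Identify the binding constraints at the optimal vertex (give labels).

Feasible corners and W = -3x + 10y:
  (-4/3, 5/2) → W = 29
  (62/13, -27/13) → W = -456/13
  (141/43, 167/43) → W = 29

The minimum is at (62/13, -27/13). Substituting into each constraint, equality holds for C1 and C3; the remaining constraints have slack.

C1 and C3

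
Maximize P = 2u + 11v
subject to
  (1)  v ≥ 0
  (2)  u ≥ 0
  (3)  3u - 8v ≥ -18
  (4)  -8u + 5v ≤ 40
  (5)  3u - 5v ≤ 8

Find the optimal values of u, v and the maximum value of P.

u = 154/9, v = 26/3, maximum P = 1166/9

The binding constraints are 3u - 8v = -18 and 3u - 5v = 8.
Solving simultaneously gives u = 154/9, v = 26/3.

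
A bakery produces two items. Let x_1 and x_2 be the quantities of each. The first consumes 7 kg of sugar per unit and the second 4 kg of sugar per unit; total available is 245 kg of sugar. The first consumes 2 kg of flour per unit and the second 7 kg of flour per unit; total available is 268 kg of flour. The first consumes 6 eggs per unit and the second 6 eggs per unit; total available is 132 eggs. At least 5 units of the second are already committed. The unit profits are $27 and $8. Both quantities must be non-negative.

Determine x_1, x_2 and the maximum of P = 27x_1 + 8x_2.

Corner points and P = 27x_1 + 8x_2:
  (0, 22) → P = 176
  (0, 5) → P = 40
  (17, 5) → P = 499

The binding constraints are 6x_1 + 6x_2 = 132 and x_2 = 5.
Solving simultaneously gives x_1 = 17, x_2 = 5.

x_1 = 17, x_2 = 5, maximum P = 499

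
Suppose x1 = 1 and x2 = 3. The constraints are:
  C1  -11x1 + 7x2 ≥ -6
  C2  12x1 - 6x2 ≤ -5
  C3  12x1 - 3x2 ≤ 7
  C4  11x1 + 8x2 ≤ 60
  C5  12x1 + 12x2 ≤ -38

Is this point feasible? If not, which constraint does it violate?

not feasible — violates C5

Constraint C5: 12x1 + 12x2 = 48, which is not ≤ -38. All other constraints are satisfied.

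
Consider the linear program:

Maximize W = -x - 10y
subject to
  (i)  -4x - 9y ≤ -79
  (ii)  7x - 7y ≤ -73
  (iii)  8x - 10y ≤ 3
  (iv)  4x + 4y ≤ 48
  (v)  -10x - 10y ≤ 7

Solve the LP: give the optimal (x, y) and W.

x = -8/7, y = 65/7, maximum W = -642/7

Vertices and W = -x - 10y:
  (-8/7, 65/7) → W = -642/7
  (-853/50, 409/25) → W = -7327/50
  (11/14, 157/14) → W = -1581/14
The feasible region is unbounded (it extends along (-1, 1)), but W strictly decreases along every unbounded feasible direction, so there is no improving ray and the maximum is attained at a vertex.

At the optimal vertex, -4x - 9y = -79 and 7x - 7y = -73.
Solving simultaneously gives x = -8/7, y = 65/7.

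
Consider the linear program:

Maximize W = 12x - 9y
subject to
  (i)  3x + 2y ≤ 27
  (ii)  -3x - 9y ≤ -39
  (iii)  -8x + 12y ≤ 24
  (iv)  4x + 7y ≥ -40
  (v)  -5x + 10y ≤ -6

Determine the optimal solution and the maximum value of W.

x = 55/7, y = 12/7, maximum W = 552/7

Extreme points and W = 12x - 9y:
  (55/7, 12/7) → W = 552/7
  (141/20, 117/40) → W = 2331/40
  (148/25, 59/25) → W = 249/5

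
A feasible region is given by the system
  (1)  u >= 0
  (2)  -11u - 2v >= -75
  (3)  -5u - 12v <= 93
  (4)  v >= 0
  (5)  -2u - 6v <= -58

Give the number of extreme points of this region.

3

Intersecting each pair of boundary lines and keeping only the points that satisfy every inequality leaves:
  (0, 75/2)
  (0, 29/3)
  (167/31, 244/31)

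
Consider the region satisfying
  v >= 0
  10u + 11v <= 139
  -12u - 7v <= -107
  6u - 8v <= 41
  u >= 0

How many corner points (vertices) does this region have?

3

Intersecting each pair of boundary lines and keeping only the points that satisfy every inequality leaves:
  (102/31, 299/31)
  (1563/146, 212/73)
  (381/46, 25/23)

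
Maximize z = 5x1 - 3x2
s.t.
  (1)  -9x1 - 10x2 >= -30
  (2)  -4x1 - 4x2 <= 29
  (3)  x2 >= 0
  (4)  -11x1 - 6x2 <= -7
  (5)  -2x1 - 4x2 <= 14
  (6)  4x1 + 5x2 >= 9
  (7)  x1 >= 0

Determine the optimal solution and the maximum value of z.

x1 = 10/3, x2 = 0, maximum z = 50/3

Vertices and z = 5x1 - 3x2:
  (10/3, 0) → z = 50/3
  (0, 3) → z = -9
  (9/4, 0) → z = 45/4
  (0, 9/5) → z = -27/5

The optimum lies where -9x1 - 10x2 = -30 and x2 = 0.
Solving simultaneously gives x1 = 10/3, x2 = 0.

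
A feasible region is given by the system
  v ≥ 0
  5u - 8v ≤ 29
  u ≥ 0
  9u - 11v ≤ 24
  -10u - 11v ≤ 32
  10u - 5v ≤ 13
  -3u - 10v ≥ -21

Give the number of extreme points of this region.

4

Of the 21 pairwise boundary intersections, those satisfying every inequality are:
  (0, 0)
  (13/10, 0)
  (0, 21/10)
  (47/23, 171/115)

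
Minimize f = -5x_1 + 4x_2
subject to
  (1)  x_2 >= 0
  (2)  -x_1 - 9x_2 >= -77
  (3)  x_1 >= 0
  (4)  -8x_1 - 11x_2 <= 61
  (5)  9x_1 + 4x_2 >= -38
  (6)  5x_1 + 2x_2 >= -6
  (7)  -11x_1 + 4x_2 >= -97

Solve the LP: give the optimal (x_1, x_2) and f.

Vertices and f = -5x_1 + 4x_2:
  (0, 0) → f = 0
  (97/11, 0) → f = -485/11
  (0, 77/9) → f = 308/9
  (1181/103, 750/103) → f = -2905/103

The binding constraints are x_2 = 0 and -11x_1 + 4x_2 = -97.
Solving simultaneously gives x_1 = 97/11, x_2 = 0.

x_1 = 97/11, x_2 = 0, minimum f = -485/11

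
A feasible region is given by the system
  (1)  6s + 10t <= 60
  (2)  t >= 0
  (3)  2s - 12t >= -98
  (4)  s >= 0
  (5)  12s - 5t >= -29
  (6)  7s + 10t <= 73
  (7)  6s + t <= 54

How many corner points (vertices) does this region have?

Intersecting each pair of boundary lines and keeping only the points that satisfy every inequality leaves:
  (1/15, 149/25)
  (80/9, 2/3)
  (0, 0)
  (9, 0)
  (0, 29/5)

5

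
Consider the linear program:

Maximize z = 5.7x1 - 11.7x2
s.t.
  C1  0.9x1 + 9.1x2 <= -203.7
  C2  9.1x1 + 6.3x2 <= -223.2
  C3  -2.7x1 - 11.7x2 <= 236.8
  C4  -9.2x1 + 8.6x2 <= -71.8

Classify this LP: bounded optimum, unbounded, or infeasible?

infeasible

The boundaries 0.9x1 + 9.1x2 = -203.7 and 9.1x1 + 6.3x2 = -223.2 meet at (-10683/1102, -165279/7714), but that point violates -2.7x1 - 11.7x2 ≤ 236.8. Every candidate vertex is excluded by some other constraint, so the feasible region is empty.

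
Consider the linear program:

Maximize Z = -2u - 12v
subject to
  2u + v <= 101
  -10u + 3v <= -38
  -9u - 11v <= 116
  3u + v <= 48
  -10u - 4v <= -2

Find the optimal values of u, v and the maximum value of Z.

Vertices and Z = -2u - 12v:
  (182/19, 366/19) → Z = -4756/19
  (79/35, -36/7) → Z = 286/5
  (161/6, -65/2) → Z = 1009/3
  (243/37, -589/37) → Z = 6582/37

u = 161/6, v = -65/2, maximum Z = 1009/3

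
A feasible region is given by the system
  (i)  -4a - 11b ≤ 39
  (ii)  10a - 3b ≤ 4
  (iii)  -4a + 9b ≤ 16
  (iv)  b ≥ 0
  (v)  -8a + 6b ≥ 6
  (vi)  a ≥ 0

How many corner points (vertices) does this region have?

3

Pairwise boundary intersections that survive every other constraint:
  (7/8, 13/6)
  (0, 16/9)
  (0, 1)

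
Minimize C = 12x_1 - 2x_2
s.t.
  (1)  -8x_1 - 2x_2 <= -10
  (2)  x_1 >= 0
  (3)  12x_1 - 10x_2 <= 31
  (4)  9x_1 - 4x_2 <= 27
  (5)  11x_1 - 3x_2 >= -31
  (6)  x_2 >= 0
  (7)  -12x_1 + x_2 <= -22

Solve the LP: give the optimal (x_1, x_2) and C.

Feasible corners and C = 12x_1 - 2x_2:
  (73/21, 15/14) → C = 277/7
  (31/12, 0) → C = 31
  (97/25, 614/25) → C = -64/25
  (11/6, 0) → C = 22
The feasible region is unbounded (it extends along (4, 9), (3, 11)), but C strictly increases along every unbounded feasible direction, so there is no improving ray and the minimum is attained at a vertex.

x_1 = 97/25, x_2 = 614/25, minimum C = -64/25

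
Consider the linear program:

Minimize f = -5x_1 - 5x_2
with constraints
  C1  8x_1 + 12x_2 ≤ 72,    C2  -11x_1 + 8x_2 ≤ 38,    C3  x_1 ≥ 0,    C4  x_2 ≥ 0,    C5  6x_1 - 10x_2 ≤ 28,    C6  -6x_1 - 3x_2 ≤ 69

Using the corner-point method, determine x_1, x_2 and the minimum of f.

Extreme points and f = -5x_1 - 5x_2:
  (30/49, 274/49) → f = -1520/49
  (132/19, 26/19) → f = -790/19
  (0, 19/4) → f = -95/4
  (0, 0) → f = 0
  (14/3, 0) → f = -70/3

At the optimal vertex, 8x_1 + 12x_2 = 72 and 6x_1 - 10x_2 = 28.
Solving simultaneously gives x_1 = 132/19, x_2 = 26/19.

x_1 = 132/19, x_2 = 26/19, minimum f = -790/19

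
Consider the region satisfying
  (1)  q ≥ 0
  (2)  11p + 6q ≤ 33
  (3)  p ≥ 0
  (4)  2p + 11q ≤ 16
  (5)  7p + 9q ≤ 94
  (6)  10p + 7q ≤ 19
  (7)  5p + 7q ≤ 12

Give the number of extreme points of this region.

5

Intersecting each pair of boundary lines and keeping only the points that satisfy every inequality leaves:
  (0, 0)
  (19/10, 0)
  (0, 16/11)
  (20/41, 56/41)
  (7/5, 5/7)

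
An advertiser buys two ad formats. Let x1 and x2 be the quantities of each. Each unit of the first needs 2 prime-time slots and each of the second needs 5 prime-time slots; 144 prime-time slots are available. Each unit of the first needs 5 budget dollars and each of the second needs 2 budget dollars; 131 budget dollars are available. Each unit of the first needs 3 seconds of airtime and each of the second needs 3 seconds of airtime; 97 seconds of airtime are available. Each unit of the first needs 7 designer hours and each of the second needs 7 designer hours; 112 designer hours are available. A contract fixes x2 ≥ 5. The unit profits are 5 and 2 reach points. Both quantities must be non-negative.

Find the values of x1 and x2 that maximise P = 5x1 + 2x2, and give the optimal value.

x1 = 11, x2 = 5, maximum P = 65

Vertices and P = 5x1 + 2x2:
  (0, 16) → P = 32
  (0, 5) → P = 10
  (11, 5) → P = 65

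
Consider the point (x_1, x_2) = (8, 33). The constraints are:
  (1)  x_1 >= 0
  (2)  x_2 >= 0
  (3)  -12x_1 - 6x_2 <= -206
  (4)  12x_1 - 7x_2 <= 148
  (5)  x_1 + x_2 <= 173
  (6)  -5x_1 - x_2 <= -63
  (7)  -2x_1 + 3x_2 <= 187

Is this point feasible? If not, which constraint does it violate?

(1): 8 ≥ 0 ✓
(2): 33 ≥ 0 ✓
(3): -294 ≤ -206 ✓
(4): -135 ≤ 148 ✓
(5): 41 ≤ 173 ✓
(6): -73 ≤ -63 ✓
(7): 83 ≤ 187 ✓

feasible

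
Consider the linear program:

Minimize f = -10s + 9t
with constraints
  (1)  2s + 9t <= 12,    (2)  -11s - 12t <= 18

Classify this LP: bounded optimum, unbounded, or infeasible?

From the feasible point (-102/25, 56/25), moving in the direction (12, -11) keeps every constraint satisfied while f decreases without bound.

unbounded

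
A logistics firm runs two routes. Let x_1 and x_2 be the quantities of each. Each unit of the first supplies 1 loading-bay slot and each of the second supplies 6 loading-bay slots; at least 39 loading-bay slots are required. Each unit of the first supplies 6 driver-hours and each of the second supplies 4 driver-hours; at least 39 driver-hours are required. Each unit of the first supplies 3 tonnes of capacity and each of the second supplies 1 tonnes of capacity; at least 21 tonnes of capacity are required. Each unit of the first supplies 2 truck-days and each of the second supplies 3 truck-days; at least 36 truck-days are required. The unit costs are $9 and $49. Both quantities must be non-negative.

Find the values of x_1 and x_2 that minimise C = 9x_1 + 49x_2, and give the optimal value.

x_1 = 11, x_2 = 14/3, minimum C = 983/3

Vertices and C = 9x_1 + 49x_2:
  (0, 21) → C = 1029
  (39, 0) → C = 351
  (11, 14/3) → C = 983/3
  (27/7, 66/7) → C = 3477/7
The feasible region is unbounded (it extends along (0, 1), (1, 0)), but C strictly increases along every unbounded feasible direction, so there is no improving ray and the minimum is attained at a vertex.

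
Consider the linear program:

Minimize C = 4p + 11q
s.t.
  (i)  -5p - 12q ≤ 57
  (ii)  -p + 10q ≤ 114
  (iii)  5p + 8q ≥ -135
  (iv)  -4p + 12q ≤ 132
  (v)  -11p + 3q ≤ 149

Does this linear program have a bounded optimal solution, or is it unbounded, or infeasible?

unbounded

From the feasible point (-653/49, 118/147), moving in the direction (12, -5) keeps every constraint satisfied while C decreases without bound.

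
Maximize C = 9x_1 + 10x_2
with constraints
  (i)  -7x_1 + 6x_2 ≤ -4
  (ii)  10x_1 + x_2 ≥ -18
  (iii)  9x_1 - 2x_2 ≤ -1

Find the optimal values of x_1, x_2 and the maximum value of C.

Extreme points and C = 9x_1 + 10x_2:
  (-104/67, -166/67) → C = -2596/67
  (-7/20, -43/40) → C = -139/10
  (-37/29, -152/29) → C = -1853/29

The optimum lies where -7x_1 + 6x_2 = -4 and 9x_1 - 2x_2 = -1.
Solving simultaneously gives x_1 = -7/20, x_2 = -43/40.

x_1 = -7/20, x_2 = -43/40, maximum C = -139/10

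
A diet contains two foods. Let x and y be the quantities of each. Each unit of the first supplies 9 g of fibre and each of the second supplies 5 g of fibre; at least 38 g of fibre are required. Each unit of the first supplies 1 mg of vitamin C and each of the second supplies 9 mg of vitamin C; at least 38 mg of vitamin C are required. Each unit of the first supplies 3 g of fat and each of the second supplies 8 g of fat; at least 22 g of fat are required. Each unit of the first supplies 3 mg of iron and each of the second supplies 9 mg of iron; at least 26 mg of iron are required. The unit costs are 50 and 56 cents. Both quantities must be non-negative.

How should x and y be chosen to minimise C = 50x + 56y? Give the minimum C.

x = 2, y = 4, minimum C = 324

Corner points and C = 50x + 56y:
  (0, 38/5) → C = 2128/5
  (38, 0) → C = 1900
  (2, 4) → C = 324
The feasible region is unbounded (it extends along (0, 1), (1, 0)), but C strictly increases along every unbounded feasible direction, so there is no improving ray and the minimum is attained at a vertex.

At the optimal vertex, 9x + 5y = 38 and x + 9y = 38.
Solving simultaneously gives x = 2, y = 4.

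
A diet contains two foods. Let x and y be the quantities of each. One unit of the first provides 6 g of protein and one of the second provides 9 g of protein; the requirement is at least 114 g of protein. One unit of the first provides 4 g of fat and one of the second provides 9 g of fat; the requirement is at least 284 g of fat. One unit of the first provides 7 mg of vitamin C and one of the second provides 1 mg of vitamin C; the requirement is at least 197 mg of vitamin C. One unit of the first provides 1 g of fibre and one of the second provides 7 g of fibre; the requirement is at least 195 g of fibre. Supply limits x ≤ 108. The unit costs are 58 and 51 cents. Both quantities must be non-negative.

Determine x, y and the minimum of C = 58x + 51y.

Vertices and C = 58x + 51y:
  (0, 197) → C = 10047
  (74/3, 73/3) → C = 8015/3
  (108, 87/7) → C = 48285/7
The feasible region is unbounded (it extends along (0, 1)), but C strictly increases along every unbounded feasible direction, so there is no improving ray and the minimum is attained at a vertex.

The binding constraints are 7x + y = 197 and x + 7y = 195.
Solving simultaneously gives x = 74/3, y = 73/3.

x = 74/3, y = 73/3, minimum C = 8015/3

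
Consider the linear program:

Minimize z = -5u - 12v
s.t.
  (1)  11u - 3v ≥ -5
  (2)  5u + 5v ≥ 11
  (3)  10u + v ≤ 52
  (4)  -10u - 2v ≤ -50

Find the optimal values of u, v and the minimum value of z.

Extreme points and z = -5u - 12v:
  (151/41, 622/41) → z = -8219/41
  (35/13, 150/13) → z = -1975/13
  (27/5, -2) → z = -3

The optimum lies where 11u - 3v = -5 and 10u + v = 52.
Solving simultaneously gives u = 151/41, v = 622/41.

u = 151/41, v = 622/41, minimum z = -8219/41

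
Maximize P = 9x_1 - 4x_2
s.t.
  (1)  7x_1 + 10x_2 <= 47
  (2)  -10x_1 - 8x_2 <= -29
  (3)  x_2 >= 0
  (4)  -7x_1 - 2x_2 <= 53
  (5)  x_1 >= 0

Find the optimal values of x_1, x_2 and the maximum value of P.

Extreme points and P = 9x_1 - 4x_2:
  (47/7, 0) → P = 423/7
  (0, 47/10) → P = -94/5
  (29/10, 0) → P = 261/10
  (0, 29/8) → P = -29/2

At the optimal vertex, 7x_1 + 10x_2 = 47 and x_2 = 0.
Solving simultaneously gives x_1 = 47/7, x_2 = 0.

x_1 = 47/7, x_2 = 0, maximum P = 423/7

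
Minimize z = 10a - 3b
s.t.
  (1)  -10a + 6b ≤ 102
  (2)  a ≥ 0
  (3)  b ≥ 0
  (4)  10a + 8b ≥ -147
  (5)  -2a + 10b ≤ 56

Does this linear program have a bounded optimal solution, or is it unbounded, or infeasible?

Vertices and z = 10a - 3b:
  (0, 0) → z = 0
  (0, 28/5) → z = -84/5
The feasible region has finitely many vertices and no improving ray; the minimum is -84/5 at (0, 28/5).

bounded optimum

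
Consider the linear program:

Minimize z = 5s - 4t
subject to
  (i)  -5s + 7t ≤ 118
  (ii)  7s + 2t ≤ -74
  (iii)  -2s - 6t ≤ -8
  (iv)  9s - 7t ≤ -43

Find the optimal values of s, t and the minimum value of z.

s = -163/11, t = 69/11, minimum z = -1091/11

Feasible corners and z = 5s - 4t:
  (-754/59, 456/59) → z = -5594/59
  (-163/11, 69/11) → z = -1091/11
  (-230/19, 102/19) → z = -82

The optimum lies where -5s + 7t = 118 and -2s - 6t = -8.
Solving simultaneously gives s = -163/11, t = 69/11.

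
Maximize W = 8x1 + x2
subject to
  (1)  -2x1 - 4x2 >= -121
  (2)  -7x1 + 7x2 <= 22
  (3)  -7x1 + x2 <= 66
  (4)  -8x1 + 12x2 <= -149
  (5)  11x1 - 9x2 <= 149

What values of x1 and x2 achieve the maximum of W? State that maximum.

x1 = 149/20, x2 = -149/20, maximum W = 1043/20

Extreme points and W = 8x1 + x2:
  (-941/76, -1571/76) → W = -9099/76
  (-743/52, -1769/52) → W = -7713/52
  (149/20, -149/20) → W = 1043/20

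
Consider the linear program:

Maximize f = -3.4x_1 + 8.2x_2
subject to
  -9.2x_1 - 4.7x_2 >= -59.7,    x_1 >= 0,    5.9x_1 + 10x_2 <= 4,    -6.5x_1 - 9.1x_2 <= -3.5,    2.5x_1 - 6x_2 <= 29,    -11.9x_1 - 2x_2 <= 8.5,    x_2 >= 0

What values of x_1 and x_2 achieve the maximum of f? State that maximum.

Corner points and f = -3.4x_1 + 8.2x_2:
  (0, 2/5) → f = 82/25
  (0, 5/13) → f = 41/13
  (40/59, 0) → f = -136/59
  (7/13, 0) → f = -119/65

The optimum lies where x_1 = 0 and 5.9x_1 + 10x_2 = 4.
Solving simultaneously gives x_1 = 0, x_2 = 2/5.

x_1 = 0, x_2 = 0.4, maximum f = 3.28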